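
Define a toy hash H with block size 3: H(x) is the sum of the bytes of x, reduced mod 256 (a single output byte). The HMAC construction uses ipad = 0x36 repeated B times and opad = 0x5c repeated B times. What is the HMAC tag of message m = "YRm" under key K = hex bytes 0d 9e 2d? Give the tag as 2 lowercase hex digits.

Key hex bytes 0d 9e 2d is exactly B = 3 bytes: K' = 0d 9e 2d.
K' ⊕ ipad = 3b a8 1b.  K' ⊕ opad = 51 c2 71.
Inner input = (K'⊕ipad) ∥ m = 3b a8 1b ∥ 59 52 6d.
Inner hash: sum = 59+168+27+89+82+109 = 534; mod 256 = 22 → 16.
Outer input = (K'⊕opad) ∥ inner = 51 c2 71 ∥ 16.
Outer hash (tag): sum = 81+194+113+22 = 410; mod 256 = 154 → 9a.

9a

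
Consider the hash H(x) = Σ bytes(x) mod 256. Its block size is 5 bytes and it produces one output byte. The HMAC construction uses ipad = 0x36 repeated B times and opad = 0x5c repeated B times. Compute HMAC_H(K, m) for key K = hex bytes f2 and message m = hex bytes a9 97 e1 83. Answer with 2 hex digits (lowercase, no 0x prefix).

Key hex bytes f2 is 1 byte ≤ B = 5; zero-pad to 5 bytes: K' = f2 00 00 00 00.
K' ⊕ ipad = c4 36 36 36 36.  K' ⊕ opad = ae 5c 5c 5c 5c.
Inner input = (K'⊕ipad) ∥ m = c4 36 36 36 36 ∥ a9 97 e1 83.
Inner hash: sum = 196+54+54+54+54+169+151+225+131 = 1088; mod 256 = 64 → 40.
Outer input = (K'⊕opad) ∥ inner = ae 5c 5c 5c 5c ∥ 40.
Outer hash (tag): sum = 174+92+92+92+92+64 = 606; mod 256 = 94 → 5e.

5e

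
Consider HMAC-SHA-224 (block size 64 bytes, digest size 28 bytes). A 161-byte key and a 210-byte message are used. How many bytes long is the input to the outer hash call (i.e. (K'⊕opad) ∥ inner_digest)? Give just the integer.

Key is 161 > 64 bytes, so it is hashed to 28 bytes then zero-padded to 64: |K'| = 64.
Outer input = (K'⊕opad) ∥ H(inner) → 64 + 28 = 92 bytes.

92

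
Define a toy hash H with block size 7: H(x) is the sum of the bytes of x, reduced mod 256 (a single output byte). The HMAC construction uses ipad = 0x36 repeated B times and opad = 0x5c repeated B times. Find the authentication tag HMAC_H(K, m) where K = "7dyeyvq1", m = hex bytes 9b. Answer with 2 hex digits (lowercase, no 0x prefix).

Key "7dyeyvq1" = 37 64 79 65 79 76 71 31 is 8 bytes > B = 7, so hash it first: H(key) = 0a, then zero-pad to 7 bytes: K' = 0a 00 00 00 00 00 00.
K' ⊕ ipad = 3c 36 36 36 36 36 36.  K' ⊕ opad = 56 5c 5c 5c 5c 5c 5c.
Inner input = (K'⊕ipad) ∥ m = 3c 36 36 36 36 36 36 ∥ 9b.
Inner hash: sum = 60+54+54+54+54+54+54+155 = 539; mod 256 = 27 → 1b.
Outer input = (K'⊕opad) ∥ inner = 56 5c 5c 5c 5c 5c 5c ∥ 1b.
Outer hash (tag): sum = 86+92+92+92+92+92+92+27 = 665; mod 256 = 153 → 99.

99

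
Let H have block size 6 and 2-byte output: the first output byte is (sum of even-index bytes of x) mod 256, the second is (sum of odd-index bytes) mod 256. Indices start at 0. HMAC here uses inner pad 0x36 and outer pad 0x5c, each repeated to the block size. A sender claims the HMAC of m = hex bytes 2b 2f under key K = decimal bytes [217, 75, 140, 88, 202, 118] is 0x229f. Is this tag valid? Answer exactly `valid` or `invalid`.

Key decimal bytes [217, 75, 140, 88, 202, 118] = d9 4b 8c 58 ca 76 is exactly B = 6 bytes: K' = d9 4b 8c 58 ca 76.
K' ⊕ ipad = ef 7d ba 6e fc 40; K' ⊕ opad = 85 17 d0 04 96 2a.
Inner hash: even-index sum = 720 mod 256 = 208; odd-index sum = 346 mod 256 = 90 → d0 5a.
Outer hash (recomputed tag): even-index sum = 699 mod 256 = 187; odd-index sum = 159 mod 256 = 159 → bb 9f.
Recomputed tag = bb9f; claimed = 229f → mismatch.

invalid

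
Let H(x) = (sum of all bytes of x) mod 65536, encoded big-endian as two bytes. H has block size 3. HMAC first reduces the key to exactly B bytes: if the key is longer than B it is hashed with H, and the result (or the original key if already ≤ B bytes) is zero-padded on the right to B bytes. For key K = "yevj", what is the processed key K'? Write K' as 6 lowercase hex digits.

01be00

|K| = 4 > B = 3, so first hash the key.
H(K): sum = 121+101+118+106 = 446 → 01 be.
Zero-pad H(K) = 01 be to 3 bytes: K' = 01 be 00.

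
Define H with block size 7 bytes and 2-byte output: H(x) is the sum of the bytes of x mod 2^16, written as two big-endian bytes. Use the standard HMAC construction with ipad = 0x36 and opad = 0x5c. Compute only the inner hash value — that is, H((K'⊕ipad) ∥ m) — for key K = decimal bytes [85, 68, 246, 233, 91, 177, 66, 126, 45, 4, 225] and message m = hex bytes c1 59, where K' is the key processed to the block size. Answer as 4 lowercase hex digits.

02bb

Key decimal bytes [85, 68, 246, 233, 91, 177, 66, 126, 45, 4, 225] = 55 44 f6 e9 5b b1 42 7e 2d 04 e1 is 11 bytes > B = 7, so hash it first: H(key) = 05 56, then zero-pad to 7 bytes: K' = 05 56 00 00 00 00 00.
K' ⊕ ipad = 33 60 36 36 36 36 36.
Inner input = 33 60 36 36 36 36 36 ∥ c1 59.
Inner hash: sum = 51+96+54+54+54+54+54+193+89 = 699 → 02 bb.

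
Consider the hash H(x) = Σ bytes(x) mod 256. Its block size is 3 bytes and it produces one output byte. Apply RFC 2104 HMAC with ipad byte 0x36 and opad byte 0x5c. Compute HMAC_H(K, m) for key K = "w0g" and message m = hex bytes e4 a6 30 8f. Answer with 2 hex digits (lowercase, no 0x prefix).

Key "w0g" = 77 30 67 is exactly B = 3 bytes: K' = 77 30 67.
K' ⊕ ipad = 41 06 51.  K' ⊕ opad = 2b 6c 3b.
Inner input = (K'⊕ipad) ∥ m = 41 06 51 ∥ e4 a6 30 8f.
Inner hash: sum = 65+6+81+228+166+48+143 = 737; mod 256 = 225 → e1.
Outer input = (K'⊕opad) ∥ inner = 2b 6c 3b ∥ e1.
Outer hash (tag): sum = 43+108+59+225 = 435; mod 256 = 179 → b3.

b3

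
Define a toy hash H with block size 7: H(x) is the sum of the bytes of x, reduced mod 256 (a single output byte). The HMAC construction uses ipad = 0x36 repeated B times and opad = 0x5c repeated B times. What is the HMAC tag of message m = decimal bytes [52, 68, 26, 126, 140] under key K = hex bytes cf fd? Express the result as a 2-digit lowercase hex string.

Key hex bytes cf fd is 2 bytes ≤ B = 7; zero-pad to 7 bytes: K' = cf fd 00 00 00 00 00.
K' ⊕ ipad = f9 cb 36 36 36 36 36.  K' ⊕ opad = 93 a1 5c 5c 5c 5c 5c.
Inner input = (K'⊕ipad) ∥ m = f9 cb 36 36 36 36 36 ∥ 34 44 1a 7e 8c.
Inner hash: sum = 249+203+54+54+54+54+54+52+68+26+126+140 = 1134; mod 256 = 110 → 6e.
Outer input = (K'⊕opad) ∥ inner = 93 a1 5c 5c 5c 5c 5c ∥ 6e.
Outer hash (tag): sum = 147+161+92+92+92+92+92+110 = 878; mod 256 = 110 → 6e.

6e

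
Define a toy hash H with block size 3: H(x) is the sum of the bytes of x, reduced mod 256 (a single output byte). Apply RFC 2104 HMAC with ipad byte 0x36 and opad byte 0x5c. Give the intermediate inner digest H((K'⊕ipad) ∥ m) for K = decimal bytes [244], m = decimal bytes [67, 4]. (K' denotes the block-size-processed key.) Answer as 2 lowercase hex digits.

75

Key decimal bytes [244] = f4 is 1 byte ≤ B = 3; zero-pad to 3 bytes: K' = f4 00 00.
K' ⊕ ipad = c2 36 36.
Inner input = c2 36 36 ∥ 43 04.
Inner hash: sum = 194+54+54+67+4 = 373; mod 256 = 117 → 75.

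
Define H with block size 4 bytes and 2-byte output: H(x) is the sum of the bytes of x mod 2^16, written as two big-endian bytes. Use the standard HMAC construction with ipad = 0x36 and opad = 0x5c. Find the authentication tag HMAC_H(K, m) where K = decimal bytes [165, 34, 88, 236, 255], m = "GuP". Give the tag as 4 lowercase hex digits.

0257

Key decimal bytes [165, 34, 88, 236, 255] = a5 22 58 ec ff is 5 bytes > B = 4, so hash it first: H(key) = 03 0a, then zero-pad to 4 bytes: K' = 03 0a 00 00.
K' ⊕ ipad = 35 3c 36 36.  K' ⊕ opad = 5f 56 5c 5c.
Inner input = (K'⊕ipad) ∥ m = 35 3c 36 36 ∥ 47 75 50.
Inner hash: sum = 53+60+54+54+71+117+80 = 489 → 01 e9.
Outer input = (K'⊕opad) ∥ inner = 5f 56 5c 5c ∥ 01 e9.
Outer hash (tag): sum = 95+86+92+92+1+233 = 599 → 02 57.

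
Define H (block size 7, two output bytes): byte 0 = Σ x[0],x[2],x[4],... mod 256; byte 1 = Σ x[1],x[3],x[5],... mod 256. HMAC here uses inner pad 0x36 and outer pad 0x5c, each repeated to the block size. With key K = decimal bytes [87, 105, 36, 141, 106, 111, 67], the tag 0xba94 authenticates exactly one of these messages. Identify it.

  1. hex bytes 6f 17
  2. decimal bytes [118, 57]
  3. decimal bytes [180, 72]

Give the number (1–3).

1

Key decimal bytes [87, 105, 36, 141, 106, 111, 67] = 57 69 24 8d 6a 6f 43 is exactly B = 7 bytes: K' = 57 69 24 8d 6a 6f 43.
K' ⊕ ipad = 61 5f 12 bb 5c 59 75; K' ⊕ opad = 0b 35 78 d1 36 33 1f.
m1: inner = H(61 5f 12 bb 5c 59 75 6f 17) = 5b e2; tag = H(0b 35 78 d1 36 33 1f 5b e2) = ba94 ← matches
m2: inner = H(61 5f 12 bb 5c 59 75 76 39) = 7d e9; tag = H(0b 35 78 d1 36 33 1f 7d e9) = c1b6
m3: inner = H(61 5f 12 bb 5c 59 75 b4 48) = 8c 27; tag = H(0b 35 78 d1 36 33 1f 8c 27) = ffc5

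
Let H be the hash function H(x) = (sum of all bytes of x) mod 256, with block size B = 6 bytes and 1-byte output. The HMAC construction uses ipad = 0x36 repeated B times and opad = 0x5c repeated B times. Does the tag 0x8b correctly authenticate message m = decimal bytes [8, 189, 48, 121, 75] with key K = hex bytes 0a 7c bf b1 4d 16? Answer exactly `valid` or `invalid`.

valid

Key hex bytes 0a 7c bf b1 4d 16 is exactly B = 6 bytes: K' = 0a 7c bf b1 4d 16.
K' ⊕ ipad = 3c 4a 89 87 7b 20; K' ⊕ opad = 56 20 e3 ed 11 4a.
Inner hash: sum = 60+74+137+135+123+32+8+189+48+121+75 = 1002; mod 256 = 234 → ea.
Outer hash (recomputed tag): sum = 86+32+227+237+17+74+234 = 907; mod 256 = 139 → 8b.
Recomputed tag = 8b; claimed = 8b → match.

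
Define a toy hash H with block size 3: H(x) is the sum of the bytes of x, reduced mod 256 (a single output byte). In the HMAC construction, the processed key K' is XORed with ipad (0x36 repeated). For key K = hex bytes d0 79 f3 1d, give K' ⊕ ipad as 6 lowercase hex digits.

Key hex bytes d0 79 f3 1d is 4 bytes > B = 3, so hash it first: H(key) = 59, then zero-pad to 3 bytes: K' = 59 00 00.
XOR each byte with 0x36: 59⊕36=6f, 00⊕36=36, 00⊕36=36.

6f3636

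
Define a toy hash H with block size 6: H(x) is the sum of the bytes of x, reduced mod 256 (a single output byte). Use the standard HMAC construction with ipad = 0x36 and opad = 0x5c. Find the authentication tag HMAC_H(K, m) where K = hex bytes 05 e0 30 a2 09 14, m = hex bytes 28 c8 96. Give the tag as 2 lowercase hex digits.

Key hex bytes 05 e0 30 a2 09 14 is exactly B = 6 bytes: K' = 05 e0 30 a2 09 14.
K' ⊕ ipad = 33 d6 06 94 3f 22.  K' ⊕ opad = 59 bc 6c fe 55 48.
Inner input = (K'⊕ipad) ∥ m = 33 d6 06 94 3f 22 ∥ 28 c8 96.
Inner hash: sum = 51+214+6+148+63+34+40+200+150 = 906; mod 256 = 138 → 8a.
Outer input = (K'⊕opad) ∥ inner = 59 bc 6c fe 55 48 ∥ 8a.
Outer hash (tag): sum = 89+188+108+254+85+72+138 = 934; mod 256 = 166 → a6.

a6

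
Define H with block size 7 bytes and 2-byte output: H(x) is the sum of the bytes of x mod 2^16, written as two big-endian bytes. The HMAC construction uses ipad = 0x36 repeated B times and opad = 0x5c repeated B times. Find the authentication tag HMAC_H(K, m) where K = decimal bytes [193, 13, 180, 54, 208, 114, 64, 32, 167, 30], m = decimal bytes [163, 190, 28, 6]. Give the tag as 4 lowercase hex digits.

0355

Key decimal bytes [193, 13, 180, 54, 208, 114, 64, 32, 167, 30] = c1 0d b4 36 d0 72 40 20 a7 1e is 10 bytes > B = 7, so hash it first: H(key) = 04 1f, then zero-pad to 7 bytes: K' = 04 1f 00 00 00 00 00.
K' ⊕ ipad = 32 29 36 36 36 36 36.  K' ⊕ opad = 58 43 5c 5c 5c 5c 5c.
Inner input = (K'⊕ipad) ∥ m = 32 29 36 36 36 36 36 ∥ a3 be 1c 06.
Inner hash: sum = 50+41+54+54+54+54+54+163+190+28+6 = 748 → 02 ec.
Outer input = (K'⊕opad) ∥ inner = 58 43 5c 5c 5c 5c 5c ∥ 02 ec.
Outer hash (tag): sum = 88+67+92+92+92+92+92+2+236 = 853 → 03 55.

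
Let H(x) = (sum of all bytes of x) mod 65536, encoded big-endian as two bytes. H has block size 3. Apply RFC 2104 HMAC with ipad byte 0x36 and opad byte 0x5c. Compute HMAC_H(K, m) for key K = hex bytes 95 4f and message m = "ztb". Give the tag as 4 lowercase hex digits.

Key hex bytes 95 4f is 2 bytes ≤ B = 3; zero-pad to 3 bytes: K' = 95 4f 00.
K' ⊕ ipad = a3 79 36.  K' ⊕ opad = c9 13 5c.
Inner input = (K'⊕ipad) ∥ m = a3 79 36 ∥ 7a 74 62.
Inner hash: sum = 163+121+54+122+116+98 = 674 → 02 a2.
Outer input = (K'⊕opad) ∥ inner = c9 13 5c ∥ 02 a2.
Outer hash (tag): sum = 201+19+92+2+162 = 476 → 01 dc.

01dc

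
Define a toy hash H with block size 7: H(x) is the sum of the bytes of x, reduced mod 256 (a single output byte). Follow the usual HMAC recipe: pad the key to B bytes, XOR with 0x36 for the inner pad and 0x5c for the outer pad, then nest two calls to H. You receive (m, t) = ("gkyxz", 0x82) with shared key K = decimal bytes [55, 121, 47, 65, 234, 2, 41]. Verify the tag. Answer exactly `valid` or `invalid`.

invalid

Key decimal bytes [55, 121, 47, 65, 234, 2, 41] = 37 79 2f 41 ea 02 29 is exactly B = 7 bytes: K' = 37 79 2f 41 ea 02 29.
K' ⊕ ipad = 01 4f 19 77 dc 34 1f; K' ⊕ opad = 6b 25 73 1d b6 5e 75.
Inner hash: sum = 1+79+25+119+220+52+31+103+107+121+120+122 = 1100; mod 256 = 76 → 4c.
Outer hash (recomputed tag): sum = 107+37+115+29+182+94+117+76 = 757; mod 256 = 245 → f5.
Recomputed tag = f5; claimed = 82 → mismatch.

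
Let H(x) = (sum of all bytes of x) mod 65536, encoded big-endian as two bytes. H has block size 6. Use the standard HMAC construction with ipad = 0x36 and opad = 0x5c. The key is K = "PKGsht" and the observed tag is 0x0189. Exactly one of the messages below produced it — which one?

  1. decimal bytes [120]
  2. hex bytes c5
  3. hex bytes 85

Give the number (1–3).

Key "PKGsht" = 50 4b 47 73 68 74 is exactly B = 6 bytes: K' = 50 4b 47 73 68 74.
K' ⊕ ipad = 66 7d 71 45 5e 42; K' ⊕ opad = 0c 17 1b 2f 34 28.
m1: inner = H(66 7d 71 45 5e 42 78) = 02 b1; tag = H(0c 17 1b 2f 34 28 02 b1) = 017c
m2: inner = H(66 7d 71 45 5e 42 c5) = 02 fe; tag = H(0c 17 1b 2f 34 28 02 fe) = 01c9
m3: inner = H(66 7d 71 45 5e 42 85) = 02 be; tag = H(0c 17 1b 2f 34 28 02 be) = 0189 ← matches

3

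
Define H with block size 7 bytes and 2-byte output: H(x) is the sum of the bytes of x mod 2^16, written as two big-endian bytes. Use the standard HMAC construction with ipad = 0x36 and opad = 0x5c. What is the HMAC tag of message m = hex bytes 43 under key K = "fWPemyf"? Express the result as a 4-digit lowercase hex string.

Key "fWPemyf" = 66 57 50 65 6d 79 66 is exactly B = 7 bytes: K' = 66 57 50 65 6d 79 66.
K' ⊕ ipad = 50 61 66 53 5b 4f 50.  K' ⊕ opad = 3a 0b 0c 39 31 25 3a.
Inner input = (K'⊕ipad) ∥ m = 50 61 66 53 5b 4f 50 ∥ 43.
Inner hash: sum = 80+97+102+83+91+79+80+67 = 679 → 02 a7.
Outer input = (K'⊕opad) ∥ inner = 3a 0b 0c 39 31 25 3a ∥ 02 a7.
Outer hash (tag): sum = 58+11+12+57+49+37+58+2+167 = 451 → 01 c3.

01c3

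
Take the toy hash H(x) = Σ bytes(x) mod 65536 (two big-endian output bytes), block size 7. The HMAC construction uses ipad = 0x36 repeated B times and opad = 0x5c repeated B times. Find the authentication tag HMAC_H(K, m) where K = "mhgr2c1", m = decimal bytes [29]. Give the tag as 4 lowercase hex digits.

Key "mhgr2c1" = 6d 68 67 72 32 63 31 is exactly B = 7 bytes: K' = 6d 68 67 72 32 63 31.
K' ⊕ ipad = 5b 5e 51 44 04 55 07.  K' ⊕ opad = 31 34 3b 2e 6e 3f 6d.
Inner input = (K'⊕ipad) ∥ m = 5b 5e 51 44 04 55 07 ∥ 1d.
Inner hash: sum = 91+94+81+68+4+85+7+29 = 459 → 01 cb.
Outer input = (K'⊕opad) ∥ inner = 31 34 3b 2e 6e 3f 6d ∥ 01 cb.
Outer hash (tag): sum = 49+52+59+46+110+63+109+1+203 = 692 → 02 b4.

02b4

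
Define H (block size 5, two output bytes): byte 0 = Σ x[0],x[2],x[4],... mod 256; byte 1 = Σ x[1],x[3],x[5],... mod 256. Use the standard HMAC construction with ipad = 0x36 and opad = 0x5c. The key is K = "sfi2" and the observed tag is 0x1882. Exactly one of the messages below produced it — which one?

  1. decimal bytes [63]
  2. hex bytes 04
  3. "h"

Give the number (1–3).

2

Key "sfi2" = 73 66 69 32 is 4 bytes ≤ B = 5; zero-pad to 5 bytes: K' = 73 66 69 32 00.
K' ⊕ ipad = 45 50 5f 04 36; K' ⊕ opad = 2f 3a 35 6e 5c.
m1: inner = H(45 50 5f 04 36 3f) = da 93; tag = H(2f 3a 35 6e 5c da 93) = 5382
m2: inner = H(45 50 5f 04 36 04) = da 58; tag = H(2f 3a 35 6e 5c da 58) = 1882 ← matches
m3: inner = H(45 50 5f 04 36 68) = da bc; tag = H(2f 3a 35 6e 5c da bc) = 7c82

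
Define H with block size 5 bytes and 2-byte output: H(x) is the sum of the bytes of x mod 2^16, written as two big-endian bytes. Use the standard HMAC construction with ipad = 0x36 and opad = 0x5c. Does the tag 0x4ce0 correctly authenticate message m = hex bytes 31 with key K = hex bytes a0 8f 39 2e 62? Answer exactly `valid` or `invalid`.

invalid

Key hex bytes a0 8f 39 2e 62 is exactly B = 5 bytes: K' = a0 8f 39 2e 62.
K' ⊕ ipad = 96 b9 0f 18 54; K' ⊕ opad = fc d3 65 72 3e.
Inner hash: sum = 150+185+15+24+84+49 = 507 → 01 fb.
Outer hash (recomputed tag): sum = 252+211+101+114+62+1+251 = 992 → 03 e0.
Recomputed tag = 03e0; claimed = 4ce0 → mismatch.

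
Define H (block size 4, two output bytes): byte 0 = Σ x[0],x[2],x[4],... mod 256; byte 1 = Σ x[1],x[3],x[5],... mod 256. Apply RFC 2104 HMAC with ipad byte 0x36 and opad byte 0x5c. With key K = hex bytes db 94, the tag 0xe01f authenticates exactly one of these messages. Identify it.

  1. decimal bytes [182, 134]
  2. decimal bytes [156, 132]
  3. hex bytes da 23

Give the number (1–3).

Key hex bytes db 94 is 2 bytes ≤ B = 4; zero-pad to 4 bytes: K' = db 94 00 00.
K' ⊕ ipad = ed a2 36 36; K' ⊕ opad = 87 c8 5c 5c.
m1: inner = H(ed a2 36 36 b6 86) = d9 5e; tag = H(87 c8 5c 5c d9 5e) = bc82
m2: inner = H(ed a2 36 36 9c 84) = bf 5c; tag = H(87 c8 5c 5c bf 5c) = a280
m3: inner = H(ed a2 36 36 da 23) = fd fb; tag = H(87 c8 5c 5c fd fb) = e01f ← matches

3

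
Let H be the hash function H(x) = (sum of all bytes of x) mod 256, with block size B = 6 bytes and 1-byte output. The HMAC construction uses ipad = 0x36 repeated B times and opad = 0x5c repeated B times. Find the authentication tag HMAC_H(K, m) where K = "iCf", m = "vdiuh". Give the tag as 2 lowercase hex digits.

88

Key "iCf" = 69 43 66 is 3 bytes ≤ B = 6; zero-pad to 6 bytes: K' = 69 43 66 00 00 00.
K' ⊕ ipad = 5f 75 50 36 36 36.  K' ⊕ opad = 35 1f 3a 5c 5c 5c.
Inner input = (K'⊕ipad) ∥ m = 5f 75 50 36 36 36 ∥ 76 64 69 75 68.
Inner hash: sum = 95+117+80+54+54+54+118+100+105+117+104 = 998; mod 256 = 230 → e6.
Outer input = (K'⊕opad) ∥ inner = 35 1f 3a 5c 5c 5c ∥ e6.
Outer hash (tag): sum = 53+31+58+92+92+92+230 = 648; mod 256 = 136 → 88.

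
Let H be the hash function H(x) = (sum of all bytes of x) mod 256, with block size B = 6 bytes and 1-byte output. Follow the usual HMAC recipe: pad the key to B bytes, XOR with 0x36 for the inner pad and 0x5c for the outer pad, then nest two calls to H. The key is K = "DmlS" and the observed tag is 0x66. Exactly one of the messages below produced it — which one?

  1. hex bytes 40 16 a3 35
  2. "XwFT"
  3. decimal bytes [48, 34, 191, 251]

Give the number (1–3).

Key "DmlS" = 44 6d 6c 53 is 4 bytes ≤ B = 6; zero-pad to 6 bytes: K' = 44 6d 6c 53 00 00.
K' ⊕ ipad = 72 5b 5a 65 36 36; K' ⊕ opad = 18 31 30 0f 5c 5c.
m1: inner = H(72 5b 5a 65 36 36 40 16 a3 35) = 26; tag = H(18 31 30 0f 5c 5c 26) = 66 ← matches
m2: inner = H(72 5b 5a 65 36 36 58 77 46 54) = 61; tag = H(18 31 30 0f 5c 5c 61) = a1
m3: inner = H(72 5b 5a 65 36 36 30 22 bf fb) = 04; tag = H(18 31 30 0f 5c 5c 04) = 44

1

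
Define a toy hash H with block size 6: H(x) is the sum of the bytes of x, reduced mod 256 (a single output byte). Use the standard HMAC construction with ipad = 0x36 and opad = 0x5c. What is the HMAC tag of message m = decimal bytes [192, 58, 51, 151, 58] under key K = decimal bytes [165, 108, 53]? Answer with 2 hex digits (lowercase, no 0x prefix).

Key decimal bytes [165, 108, 53] = a5 6c 35 is 3 bytes ≤ B = 6; zero-pad to 6 bytes: K' = a5 6c 35 00 00 00.
K' ⊕ ipad = 93 5a 03 36 36 36.  K' ⊕ opad = f9 30 69 5c 5c 5c.
Inner input = (K'⊕ipad) ∥ m = 93 5a 03 36 36 36 ∥ c0 3a 33 97 3a.
Inner hash: sum = 147+90+3+54+54+54+192+58+51+151+58 = 912; mod 256 = 144 → 90.
Outer input = (K'⊕opad) ∥ inner = f9 30 69 5c 5c 5c ∥ 90.
Outer hash (tag): sum = 249+48+105+92+92+92+144 = 822; mod 256 = 54 → 36.

36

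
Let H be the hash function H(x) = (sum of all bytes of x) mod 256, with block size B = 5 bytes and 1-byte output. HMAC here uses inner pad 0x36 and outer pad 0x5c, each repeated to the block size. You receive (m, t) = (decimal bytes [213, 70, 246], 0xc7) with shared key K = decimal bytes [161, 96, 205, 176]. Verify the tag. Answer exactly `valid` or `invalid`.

valid

Key decimal bytes [161, 96, 205, 176] = a1 60 cd b0 is 4 bytes ≤ B = 5; zero-pad to 5 bytes: K' = a1 60 cd b0 00.
K' ⊕ ipad = 97 56 fb 86 36; K' ⊕ opad = fd 3c 91 ec 5c.
Inner hash: sum = 151+86+251+134+54+213+70+246 = 1205; mod 256 = 181 → b5.
Outer hash (recomputed tag): sum = 253+60+145+236+92+181 = 967; mod 256 = 199 → c7.
Recomputed tag = c7; claimed = c7 → match.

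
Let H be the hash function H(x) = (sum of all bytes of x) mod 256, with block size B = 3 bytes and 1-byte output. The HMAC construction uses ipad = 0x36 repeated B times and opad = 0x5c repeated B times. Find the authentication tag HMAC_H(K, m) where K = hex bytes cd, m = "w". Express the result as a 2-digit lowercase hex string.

Key hex bytes cd is 1 byte ≤ B = 3; zero-pad to 3 bytes: K' = cd 00 00.
K' ⊕ ipad = fb 36 36.  K' ⊕ opad = 91 5c 5c.
Inner input = (K'⊕ipad) ∥ m = fb 36 36 ∥ 77.
Inner hash: sum = 251+54+54+119 = 478; mod 256 = 222 → de.
Outer input = (K'⊕opad) ∥ inner = 91 5c 5c ∥ de.
Outer hash (tag): sum = 145+92+92+222 = 551; mod 256 = 39 → 27.

27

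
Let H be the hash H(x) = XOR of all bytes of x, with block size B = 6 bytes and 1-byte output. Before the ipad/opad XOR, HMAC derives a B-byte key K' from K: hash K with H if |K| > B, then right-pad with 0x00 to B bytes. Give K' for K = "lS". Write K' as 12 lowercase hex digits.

6c5300000000

Key "lS" = 6c 53 is 2 bytes ≤ B = 6; zero-pad to 6 bytes: K' = 6c 53 00 00 00 00.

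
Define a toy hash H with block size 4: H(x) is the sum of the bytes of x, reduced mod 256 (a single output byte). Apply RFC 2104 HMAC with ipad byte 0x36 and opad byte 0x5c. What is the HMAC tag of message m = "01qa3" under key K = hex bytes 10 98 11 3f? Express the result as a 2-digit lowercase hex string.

2a

Key hex bytes 10 98 11 3f is exactly B = 4 bytes: K' = 10 98 11 3f.
K' ⊕ ipad = 26 ae 27 09.  K' ⊕ opad = 4c c4 4d 63.
Inner input = (K'⊕ipad) ∥ m = 26 ae 27 09 ∥ 30 31 71 61 33.
Inner hash: sum = 38+174+39+9+48+49+113+97+51 = 618; mod 256 = 106 → 6a.
Outer input = (K'⊕opad) ∥ inner = 4c c4 4d 63 ∥ 6a.
Outer hash (tag): sum = 76+196+77+99+106 = 554; mod 256 = 42 → 2a.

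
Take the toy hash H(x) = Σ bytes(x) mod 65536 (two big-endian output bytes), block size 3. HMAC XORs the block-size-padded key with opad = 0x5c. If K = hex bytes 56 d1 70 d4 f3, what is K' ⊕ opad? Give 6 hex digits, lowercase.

5f025c

Key hex bytes 56 d1 70 d4 f3 is 5 bytes > B = 3, so hash it first: H(key) = 03 5e, then zero-pad to 3 bytes: K' = 03 5e 00.
XOR each byte with 0x5c: 03⊕5c=5f, 5e⊕5c=02, 00⊕5c=5c.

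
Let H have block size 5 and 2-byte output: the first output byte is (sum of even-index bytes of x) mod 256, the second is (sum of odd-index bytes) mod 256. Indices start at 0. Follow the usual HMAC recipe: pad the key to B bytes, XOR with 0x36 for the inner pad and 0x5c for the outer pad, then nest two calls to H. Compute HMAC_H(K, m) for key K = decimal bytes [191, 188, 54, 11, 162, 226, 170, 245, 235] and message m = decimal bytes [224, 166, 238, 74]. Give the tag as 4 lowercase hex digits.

d494

Key decimal bytes [191, 188, 54, 11, 162, 226, 170, 245, 235] = bf bc 36 0b a2 e2 aa f5 eb is 9 bytes > B = 5, so hash it first: H(key) = 2c 9e, then zero-pad to 5 bytes: K' = 2c 9e 00 00 00.
K' ⊕ ipad = 1a a8 36 36 36.  K' ⊕ opad = 70 c2 5c 5c 5c.
Inner input = (K'⊕ipad) ∥ m = 1a a8 36 36 36 ∥ e0 a6 ee 4a.
Inner hash: even-index sum = 374 mod 256 = 118; odd-index sum = 684 mod 256 = 172 → 76 ac.
Outer input = (K'⊕opad) ∥ inner = 70 c2 5c 5c 5c ∥ 76 ac.
Outer hash (tag): even-index sum = 468 mod 256 = 212; odd-index sum = 404 mod 256 = 148 → d4 94.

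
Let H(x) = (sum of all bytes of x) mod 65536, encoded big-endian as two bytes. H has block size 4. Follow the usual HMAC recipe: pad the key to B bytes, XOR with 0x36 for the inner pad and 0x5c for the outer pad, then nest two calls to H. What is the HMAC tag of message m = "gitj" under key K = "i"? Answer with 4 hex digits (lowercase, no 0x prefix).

01fa

Key "i" = 69 is 1 byte ≤ B = 4; zero-pad to 4 bytes: K' = 69 00 00 00.
K' ⊕ ipad = 5f 36 36 36.  K' ⊕ opad = 35 5c 5c 5c.
Inner input = (K'⊕ipad) ∥ m = 5f 36 36 36 ∥ 67 69 74 6a.
Inner hash: sum = 95+54+54+54+103+105+116+106 = 687 → 02 af.
Outer input = (K'⊕opad) ∥ inner = 35 5c 5c 5c ∥ 02 af.
Outer hash (tag): sum = 53+92+92+92+2+175 = 506 → 01 fa.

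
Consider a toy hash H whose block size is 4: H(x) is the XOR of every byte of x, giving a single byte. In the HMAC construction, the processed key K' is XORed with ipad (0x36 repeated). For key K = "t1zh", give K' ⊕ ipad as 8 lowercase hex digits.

42074c5e

Key "t1zh" = 74 31 7a 68 is exactly B = 4 bytes: K' = 74 31 7a 68.
XOR each byte with 0x36: 74⊕36=42, 31⊕36=07, 7a⊕36=4c, 68⊕36=5e.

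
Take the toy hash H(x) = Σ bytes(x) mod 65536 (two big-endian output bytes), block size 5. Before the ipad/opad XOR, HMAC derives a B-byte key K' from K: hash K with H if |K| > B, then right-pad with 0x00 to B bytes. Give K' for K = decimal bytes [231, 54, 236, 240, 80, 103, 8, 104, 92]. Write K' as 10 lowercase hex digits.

|K| = 9 > B = 5, so first hash the key.
H(K): sum = 231+54+236+240+80+103+8+104+92 = 1148 → 04 7c.
Zero-pad H(K) = 04 7c to 5 bytes: K' = 04 7c 00 00 00.

047c000000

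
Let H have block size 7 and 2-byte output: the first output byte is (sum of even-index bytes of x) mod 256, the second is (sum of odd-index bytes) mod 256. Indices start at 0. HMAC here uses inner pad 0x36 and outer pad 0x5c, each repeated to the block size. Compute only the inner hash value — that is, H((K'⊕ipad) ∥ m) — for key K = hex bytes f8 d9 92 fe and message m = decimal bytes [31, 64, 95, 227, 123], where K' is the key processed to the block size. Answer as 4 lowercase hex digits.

Key hex bytes f8 d9 92 fe is 4 bytes ≤ B = 7; zero-pad to 7 bytes: K' = f8 d9 92 fe 00 00 00.
K' ⊕ ipad = ce ef a4 c8 36 36 36.
Inner input = ce ef a4 c8 36 36 36 ∥ 1f 40 5f e3 7b.
Inner hash: even-index sum = 769 mod 256 = 1; odd-index sum = 742 mod 256 = 230 → 01 e6.

01e6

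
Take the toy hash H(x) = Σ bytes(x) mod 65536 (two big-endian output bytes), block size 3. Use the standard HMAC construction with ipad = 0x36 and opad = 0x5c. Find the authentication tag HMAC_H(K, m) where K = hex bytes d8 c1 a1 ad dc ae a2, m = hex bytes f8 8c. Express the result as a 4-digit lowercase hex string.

Key hex bytes d8 c1 a1 ad dc ae a2 is 7 bytes > B = 3, so hash it first: H(key) = 05 13, then zero-pad to 3 bytes: K' = 05 13 00.
K' ⊕ ipad = 33 25 36.  K' ⊕ opad = 59 4f 5c.
Inner input = (K'⊕ipad) ∥ m = 33 25 36 ∥ f8 8c.
Inner hash: sum = 51+37+54+248+140 = 530 → 02 12.
Outer input = (K'⊕opad) ∥ inner = 59 4f 5c ∥ 02 12.
Outer hash (tag): sum = 89+79+92+2+18 = 280 → 01 18.

0118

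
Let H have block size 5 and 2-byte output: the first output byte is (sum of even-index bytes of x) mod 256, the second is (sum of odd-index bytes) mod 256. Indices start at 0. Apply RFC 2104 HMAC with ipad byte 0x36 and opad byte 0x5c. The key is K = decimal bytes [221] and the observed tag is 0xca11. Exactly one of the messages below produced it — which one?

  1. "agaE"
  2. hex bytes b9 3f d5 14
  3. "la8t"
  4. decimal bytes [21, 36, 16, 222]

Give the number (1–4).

Key decimal bytes [221] = dd is 1 byte ≤ B = 5; zero-pad to 5 bytes: K' = dd 00 00 00 00.
K' ⊕ ipad = eb 36 36 36 36; K' ⊕ opad = 81 5c 5c 5c 5c.
m1: inner = H(eb 36 36 36 36 61 67 61 45) = 03 2e; tag = H(81 5c 5c 5c 5c 03 2e) = 67bb
m2: inner = H(eb 36 36 36 36 b9 3f d5 14) = aa fa; tag = H(81 5c 5c 5c 5c aa fa) = 3362
m3: inner = H(eb 36 36 36 36 6c 61 38 74) = 2c 10; tag = H(81 5c 5c 5c 5c 2c 10) = 49e4
m4: inner = H(eb 36 36 36 36 15 24 10 de) = 59 91; tag = H(81 5c 5c 5c 5c 59 91) = ca11 ← matches

4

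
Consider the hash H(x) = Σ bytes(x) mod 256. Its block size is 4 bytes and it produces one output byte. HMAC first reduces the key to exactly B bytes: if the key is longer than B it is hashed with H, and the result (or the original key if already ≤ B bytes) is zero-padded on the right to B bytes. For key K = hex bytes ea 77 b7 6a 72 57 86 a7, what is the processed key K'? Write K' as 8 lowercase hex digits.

|K| = 8 > B = 4, so first hash the key.
H(K): sum = 234+119+183+106+114+87+134+167 = 1144; mod 256 = 120 → 78.
Zero-pad H(K) = 78 to 4 bytes: K' = 78 00 00 00.

78000000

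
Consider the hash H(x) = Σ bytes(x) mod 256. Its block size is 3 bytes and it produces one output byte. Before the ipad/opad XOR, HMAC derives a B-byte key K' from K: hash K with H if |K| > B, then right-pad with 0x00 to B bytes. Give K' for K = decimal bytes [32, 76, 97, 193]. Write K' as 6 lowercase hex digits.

8e0000

|K| = 4 > B = 3, so first hash the key.
H(K): sum = 32+76+97+193 = 398; mod 256 = 142 → 8e.
Zero-pad H(K) = 8e to 3 bytes: K' = 8e 00 00.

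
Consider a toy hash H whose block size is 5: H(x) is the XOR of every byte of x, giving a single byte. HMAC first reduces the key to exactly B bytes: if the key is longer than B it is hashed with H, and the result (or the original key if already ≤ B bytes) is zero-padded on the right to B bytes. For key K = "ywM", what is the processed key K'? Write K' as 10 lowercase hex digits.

79774d0000

Key "ywM" = 79 77 4d is 3 bytes ≤ B = 5; zero-pad to 5 bytes: K' = 79 77 4d 00 00.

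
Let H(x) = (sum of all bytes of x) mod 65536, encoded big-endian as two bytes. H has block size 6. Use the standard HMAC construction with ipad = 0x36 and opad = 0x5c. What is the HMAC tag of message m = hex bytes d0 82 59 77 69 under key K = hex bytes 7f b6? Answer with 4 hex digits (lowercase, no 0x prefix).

Key hex bytes 7f b6 is 2 bytes ≤ B = 6; zero-pad to 6 bytes: K' = 7f b6 00 00 00 00.
K' ⊕ ipad = 49 80 36 36 36 36.  K' ⊕ opad = 23 ea 5c 5c 5c 5c.
Inner input = (K'⊕ipad) ∥ m = 49 80 36 36 36 36 ∥ d0 82 59 77 69.
Inner hash: sum = 73+128+54+54+54+54+208+130+89+119+105 = 1068 → 04 2c.
Outer input = (K'⊕opad) ∥ inner = 23 ea 5c 5c 5c 5c ∥ 04 2c.
Outer hash (tag): sum = 35+234+92+92+92+92+4+44 = 685 → 02 ad.

02ad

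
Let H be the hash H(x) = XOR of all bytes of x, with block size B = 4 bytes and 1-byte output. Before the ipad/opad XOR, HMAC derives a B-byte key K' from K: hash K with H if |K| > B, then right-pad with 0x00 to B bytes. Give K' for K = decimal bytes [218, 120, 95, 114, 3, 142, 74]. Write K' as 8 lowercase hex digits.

48000000

|K| = 7 > B = 4, so first hash the key.
H(K): XOR da⊕78⊕5f⊕72⊕03⊕8e⊕4a = 48.
Zero-pad H(K) = 48 to 4 bytes: K' = 48 00 00 00.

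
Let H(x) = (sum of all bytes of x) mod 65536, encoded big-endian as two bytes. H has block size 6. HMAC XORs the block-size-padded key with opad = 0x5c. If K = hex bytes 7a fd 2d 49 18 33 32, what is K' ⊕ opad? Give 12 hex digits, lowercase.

5e365c5c5c5c

Key hex bytes 7a fd 2d 49 18 33 32 is 7 bytes > B = 6, so hash it first: H(key) = 02 6a, then zero-pad to 6 bytes: K' = 02 6a 00 00 00 00.
XOR each byte with 0x5c: 02⊕5c=5e, 6a⊕5c=36, 00⊕5c=5c, 00⊕5c=5c, 00⊕5c=5c, 00⊕5c=5c.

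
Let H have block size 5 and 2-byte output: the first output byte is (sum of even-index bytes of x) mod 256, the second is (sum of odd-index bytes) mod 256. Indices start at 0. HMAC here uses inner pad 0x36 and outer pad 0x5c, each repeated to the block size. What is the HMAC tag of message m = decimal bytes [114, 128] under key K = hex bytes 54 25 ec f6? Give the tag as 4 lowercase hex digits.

5915

Key hex bytes 54 25 ec f6 is 4 bytes ≤ B = 5; zero-pad to 5 bytes: K' = 54 25 ec f6 00.
K' ⊕ ipad = 62 13 da c0 36.  K' ⊕ opad = 08 79 b0 aa 5c.
Inner input = (K'⊕ipad) ∥ m = 62 13 da c0 36 ∥ 72 80.
Inner hash: even-index sum = 498 mod 256 = 242; odd-index sum = 325 mod 256 = 69 → f2 45.
Outer input = (K'⊕opad) ∥ inner = 08 79 b0 aa 5c ∥ f2 45.
Outer hash (tag): even-index sum = 345 mod 256 = 89; odd-index sum = 533 mod 256 = 21 → 59 15.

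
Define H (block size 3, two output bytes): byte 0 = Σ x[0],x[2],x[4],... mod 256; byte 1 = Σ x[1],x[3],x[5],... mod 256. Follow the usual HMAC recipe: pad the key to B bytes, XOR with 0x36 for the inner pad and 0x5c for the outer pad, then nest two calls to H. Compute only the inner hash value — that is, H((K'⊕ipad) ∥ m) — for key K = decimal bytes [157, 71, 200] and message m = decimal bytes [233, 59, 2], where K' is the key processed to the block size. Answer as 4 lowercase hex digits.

Key decimal bytes [157, 71, 200] = 9d 47 c8 is exactly B = 3 bytes: K' = 9d 47 c8.
K' ⊕ ipad = ab 71 fe.
Inner input = ab 71 fe ∥ e9 3b 02.
Inner hash: even-index sum = 484 mod 256 = 228; odd-index sum = 348 mod 256 = 92 → e4 5c.

e45c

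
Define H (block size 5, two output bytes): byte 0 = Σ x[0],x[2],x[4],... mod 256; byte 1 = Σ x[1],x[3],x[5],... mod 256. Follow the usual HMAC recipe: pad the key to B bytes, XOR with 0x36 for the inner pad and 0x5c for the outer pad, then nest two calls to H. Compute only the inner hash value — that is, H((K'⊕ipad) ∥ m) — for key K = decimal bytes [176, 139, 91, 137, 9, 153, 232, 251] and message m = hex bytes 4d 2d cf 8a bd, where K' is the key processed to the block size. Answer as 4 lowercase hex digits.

edad

Key decimal bytes [176, 139, 91, 137, 9, 153, 232, 251] = b0 8b 5b 89 09 99 e8 fb is 8 bytes > B = 5, so hash it first: H(key) = fc a8, then zero-pad to 5 bytes: K' = fc a8 00 00 00.
K' ⊕ ipad = ca 9e 36 36 36.
Inner input = ca 9e 36 36 36 ∥ 4d 2d cf 8a bd.
Inner hash: even-index sum = 493 mod 256 = 237; odd-index sum = 685 mod 256 = 173 → ed ad.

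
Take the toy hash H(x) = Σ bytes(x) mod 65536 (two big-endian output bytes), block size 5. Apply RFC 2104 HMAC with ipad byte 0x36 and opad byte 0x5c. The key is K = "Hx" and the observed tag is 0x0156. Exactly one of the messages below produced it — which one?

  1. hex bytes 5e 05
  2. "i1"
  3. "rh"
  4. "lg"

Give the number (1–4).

2

Key "Hx" = 48 78 is 2 bytes ≤ B = 5; zero-pad to 5 bytes: K' = 48 78 00 00 00.
K' ⊕ ipad = 7e 4e 36 36 36; K' ⊕ opad = 14 24 5c 5c 5c.
m1: inner = H(7e 4e 36 36 36 5e 05) = 01 d1; tag = H(14 24 5c 5c 5c 01 d1) = 021e
m2: inner = H(7e 4e 36 36 36 69 31) = 02 08; tag = H(14 24 5c 5c 5c 02 08) = 0156 ← matches
m3: inner = H(7e 4e 36 36 36 72 68) = 02 48; tag = H(14 24 5c 5c 5c 02 48) = 0196
m4: inner = H(7e 4e 36 36 36 6c 67) = 02 41; tag = H(14 24 5c 5c 5c 02 41) = 018f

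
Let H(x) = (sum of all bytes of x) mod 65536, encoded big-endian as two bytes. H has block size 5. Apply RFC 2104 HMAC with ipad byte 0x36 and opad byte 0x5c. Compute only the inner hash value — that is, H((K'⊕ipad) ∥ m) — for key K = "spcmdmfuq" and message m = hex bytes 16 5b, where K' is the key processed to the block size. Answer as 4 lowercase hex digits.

Key "spcmdmfuq" = 73 70 63 6d 64 6d 66 75 71 is 9 bytes > B = 5, so hash it first: H(key) = 03 d0, then zero-pad to 5 bytes: K' = 03 d0 00 00 00.
K' ⊕ ipad = 35 e6 36 36 36.
Inner input = 35 e6 36 36 36 ∥ 16 5b.
Inner hash: sum = 53+230+54+54+54+22+91 = 558 → 02 2e.

022e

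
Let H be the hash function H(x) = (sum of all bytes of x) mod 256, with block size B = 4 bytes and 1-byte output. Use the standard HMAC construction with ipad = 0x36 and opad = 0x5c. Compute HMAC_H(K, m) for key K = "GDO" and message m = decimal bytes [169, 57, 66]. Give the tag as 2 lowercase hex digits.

58

Key "GDO" = 47 44 4f is 3 bytes ≤ B = 4; zero-pad to 4 bytes: K' = 47 44 4f 00.
K' ⊕ ipad = 71 72 79 36.  K' ⊕ opad = 1b 18 13 5c.
Inner input = (K'⊕ipad) ∥ m = 71 72 79 36 ∥ a9 39 42.
Inner hash: sum = 113+114+121+54+169+57+66 = 694; mod 256 = 182 → b6.
Outer input = (K'⊕opad) ∥ inner = 1b 18 13 5c ∥ b6.
Outer hash (tag): sum = 27+24+19+92+182 = 344; mod 256 = 88 → 58.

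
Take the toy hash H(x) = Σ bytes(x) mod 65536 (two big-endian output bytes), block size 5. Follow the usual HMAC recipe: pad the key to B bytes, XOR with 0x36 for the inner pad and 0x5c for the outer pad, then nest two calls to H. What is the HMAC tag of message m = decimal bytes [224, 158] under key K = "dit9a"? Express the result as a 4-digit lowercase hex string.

0210

Key "dit9a" = 64 69 74 39 61 is exactly B = 5 bytes: K' = 64 69 74 39 61.
K' ⊕ ipad = 52 5f 42 0f 57.  K' ⊕ opad = 38 35 28 65 3d.
Inner input = (K'⊕ipad) ∥ m = 52 5f 42 0f 57 ∥ e0 9e.
Inner hash: sum = 82+95+66+15+87+224+158 = 727 → 02 d7.
Outer input = (K'⊕opad) ∥ inner = 38 35 28 65 3d ∥ 02 d7.
Outer hash (tag): sum = 56+53+40+101+61+2+215 = 528 → 02 10.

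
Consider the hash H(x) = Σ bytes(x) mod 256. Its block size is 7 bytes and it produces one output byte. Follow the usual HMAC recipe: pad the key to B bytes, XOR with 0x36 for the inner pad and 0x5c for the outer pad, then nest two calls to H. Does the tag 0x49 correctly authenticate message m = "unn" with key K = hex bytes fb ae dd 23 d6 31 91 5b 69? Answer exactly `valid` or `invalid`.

Key hex bytes fb ae dd 23 d6 31 91 5b 69 is 9 bytes > B = 7, so hash it first: H(key) = 05, then zero-pad to 7 bytes: K' = 05 00 00 00 00 00 00.
K' ⊕ ipad = 33 36 36 36 36 36 36; K' ⊕ opad = 59 5c 5c 5c 5c 5c 5c.
Inner hash: sum = 51+54+54+54+54+54+54+117+110+110 = 712; mod 256 = 200 → c8.
Outer hash (recomputed tag): sum = 89+92+92+92+92+92+92+200 = 841; mod 256 = 73 → 49.
Recomputed tag = 49; claimed = 49 → match.

valid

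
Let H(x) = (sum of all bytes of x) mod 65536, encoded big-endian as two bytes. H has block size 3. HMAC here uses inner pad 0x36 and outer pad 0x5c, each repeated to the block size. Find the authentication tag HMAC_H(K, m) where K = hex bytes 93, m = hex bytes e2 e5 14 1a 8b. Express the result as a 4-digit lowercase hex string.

Key hex bytes 93 is 1 byte ≤ B = 3; zero-pad to 3 bytes: K' = 93 00 00.
K' ⊕ ipad = a5 36 36.  K' ⊕ opad = cf 5c 5c.
Inner input = (K'⊕ipad) ∥ m = a5 36 36 ∥ e2 e5 14 1a 8b.
Inner hash: sum = 165+54+54+226+229+20+26+139 = 913 → 03 91.
Outer input = (K'⊕opad) ∥ inner = cf 5c 5c ∥ 03 91.
Outer hash (tag): sum = 207+92+92+3+145 = 539 → 02 1b.

021b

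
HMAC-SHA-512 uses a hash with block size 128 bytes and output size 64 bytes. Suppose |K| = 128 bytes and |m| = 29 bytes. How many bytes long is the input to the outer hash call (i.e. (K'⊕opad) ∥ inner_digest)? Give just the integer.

192

Key is 128 ≤ 128 bytes, zero-padded: |K'| = 128.
Outer input = (K'⊕opad) ∥ H(inner) → 128 + 64 = 192 bytes.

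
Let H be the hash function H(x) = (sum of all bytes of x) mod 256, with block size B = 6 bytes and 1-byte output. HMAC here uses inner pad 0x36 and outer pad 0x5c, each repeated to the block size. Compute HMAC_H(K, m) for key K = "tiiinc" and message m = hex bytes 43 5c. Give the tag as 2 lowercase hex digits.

Key "tiiinc" = 74 69 69 69 6e 63 is exactly B = 6 bytes: K' = 74 69 69 69 6e 63.
K' ⊕ ipad = 42 5f 5f 5f 58 55.  K' ⊕ opad = 28 35 35 35 32 3f.
Inner input = (K'⊕ipad) ∥ m = 42 5f 5f 5f 58 55 ∥ 43 5c.
Inner hash: sum = 66+95+95+95+88+85+67+92 = 683; mod 256 = 171 → ab.
Outer input = (K'⊕opad) ∥ inner = 28 35 35 35 32 3f ∥ ab.
Outer hash (tag): sum = 40+53+53+53+50+63+171 = 483; mod 256 = 227 → e3.

e3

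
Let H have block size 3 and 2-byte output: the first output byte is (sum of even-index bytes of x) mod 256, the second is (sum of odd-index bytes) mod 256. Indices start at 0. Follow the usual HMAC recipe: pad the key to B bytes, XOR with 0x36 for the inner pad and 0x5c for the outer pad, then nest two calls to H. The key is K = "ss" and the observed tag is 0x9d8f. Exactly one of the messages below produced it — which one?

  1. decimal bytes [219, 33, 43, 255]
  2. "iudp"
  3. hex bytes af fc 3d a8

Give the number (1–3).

2

Key "ss" = 73 73 is 2 bytes ≤ B = 3; zero-pad to 3 bytes: K' = 73 73 00.
K' ⊕ ipad = 45 45 36; K' ⊕ opad = 2f 2f 5c.
m1: inner = H(45 45 36 db 21 2b ff) = 9b 4b; tag = H(2f 2f 5c 9b 4b) = d6ca
m2: inner = H(45 45 36 69 75 64 70) = 60 12; tag = H(2f 2f 5c 60 12) = 9d8f ← matches
m3: inner = H(45 45 36 af fc 3d a8) = 1f 31; tag = H(2f 2f 5c 1f 31) = bc4e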